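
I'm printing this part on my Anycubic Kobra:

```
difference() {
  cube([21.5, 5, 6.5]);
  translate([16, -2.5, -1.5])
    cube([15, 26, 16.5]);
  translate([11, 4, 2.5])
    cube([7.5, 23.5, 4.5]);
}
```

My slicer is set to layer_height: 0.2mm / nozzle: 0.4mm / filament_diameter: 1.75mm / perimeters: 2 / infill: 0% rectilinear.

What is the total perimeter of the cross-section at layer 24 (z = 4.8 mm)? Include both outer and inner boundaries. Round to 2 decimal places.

At z = 4.8 mm: the 21.5×5 cube contributes its full rectangle (perimeter 53.00 mm); the 15×26 cube at (16, -2.5) contributes its full rectangle (perimeter 82.00 mm); the cube at (11, 4) (footprint 7.5×23.5) is included at this height (perimeter 62.00 mm); Taking the first minus the rest: starting from the 21.5×5 cube, the 15×26 cube at (16, -2.5) partially overlaps it — only the 27.50 mm² overlap (of its 390.00 mm²) is removed, clipping the outline; the 7.5×23.5 cube at (11, 4) partially overlaps it — only the 5.00 mm² overlap (of its 176.25 mm²) is removed, clipping the outline — boundary = 42.00 mm. Overall, the cross-section is a single solid region. Total boundary length (outer) = 42.00 mm.

42.00 mm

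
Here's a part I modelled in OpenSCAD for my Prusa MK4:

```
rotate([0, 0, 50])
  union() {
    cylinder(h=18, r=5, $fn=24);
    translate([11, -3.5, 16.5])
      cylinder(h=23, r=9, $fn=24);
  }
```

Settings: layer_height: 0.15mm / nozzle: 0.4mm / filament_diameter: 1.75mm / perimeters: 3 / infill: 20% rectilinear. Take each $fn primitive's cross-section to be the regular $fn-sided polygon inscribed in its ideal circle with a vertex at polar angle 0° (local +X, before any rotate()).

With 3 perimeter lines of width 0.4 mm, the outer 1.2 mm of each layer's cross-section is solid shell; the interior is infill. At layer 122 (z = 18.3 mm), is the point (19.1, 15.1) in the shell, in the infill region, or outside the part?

At z = 18.3 mm: the cylinder does not reach this height (z outside [0, 18]); the r=9 cylinder at (11, -3.5) contributes a regular 24-gon of circumradius 9; Combining (union): only the r=9 cylinder at (11, -3.5) is present, so the union is just that shape — 1 connected region; (whole slice rotated 50° about Z — lengths, areas and connectivity unchanged). Overall, the cross-section is a single solid region. Undo the 50° rotation: the query point maps to (23.845, -4.925) in the un-rotated model frame. The nearest boundary edge runs (19.69, -5.83)→(20.00, -3.50); distance from the point to it = 4.00 mm. The point is not inside any of the regions above, so it lies outside the cross-section (4.00 mm from the nearest boundary).

outside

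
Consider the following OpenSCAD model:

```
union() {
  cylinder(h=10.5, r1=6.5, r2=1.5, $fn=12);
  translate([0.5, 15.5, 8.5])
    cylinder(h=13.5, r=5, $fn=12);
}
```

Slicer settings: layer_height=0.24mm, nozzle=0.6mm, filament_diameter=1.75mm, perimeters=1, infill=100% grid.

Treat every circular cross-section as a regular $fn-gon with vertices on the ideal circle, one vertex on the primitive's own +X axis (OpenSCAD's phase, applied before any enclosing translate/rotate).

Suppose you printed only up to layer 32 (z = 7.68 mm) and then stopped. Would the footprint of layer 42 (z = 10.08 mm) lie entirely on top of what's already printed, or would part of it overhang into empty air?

part overhangs

Compare the two slices. At z = 7.68: the cone (r1=6.5→r2=1.5) has section circumradius 2.843 here — a regular 12-gon (area = (12/2)·2.843²·sin(360°/12) = 24.25 mm²); the cylinder at (0.5, 15.5) is not intersected at this z (z outside [8.5, 22]); Taking the union: only the cone is present, so the union is just that shape — area = 24.25 mm². At z = 10.08: the cone (r1=6.5→r2=1.5) has section circumradius 1.700 here — a regular 12-gon (area = (12/2)·1.700²·sin(360°/12) = 8.67 mm²); the cylinder at (0.5, 15.5): section is a regular 12-gon, circumradius r=5 (area = (12/2)·5.000²·sin(360°/12) = 75.00 mm²); Taking the union: the 2 present regions are separate (no shared area or edge), so areas and boundary lengths simply add and each stays a separate island — area = 83.67 mm². Checking containment: at z = 10.08 the cross-section extends beyond the z = 7.68 cross-section by about 75.00 mm².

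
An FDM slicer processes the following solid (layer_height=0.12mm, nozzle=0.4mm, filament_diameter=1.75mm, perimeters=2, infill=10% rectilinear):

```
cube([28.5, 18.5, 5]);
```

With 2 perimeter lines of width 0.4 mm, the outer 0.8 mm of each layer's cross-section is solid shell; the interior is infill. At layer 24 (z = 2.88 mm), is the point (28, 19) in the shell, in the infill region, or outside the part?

At z = 2.88 mm: the cube (footprint 28.5×18.5) is included at this height. Overall, the cross-section is a single solid region. The nearest boundary edge runs (28.50, 18.50)→(0.00, 18.50); distance from the point to it = 0.50 mm. The point is not inside any of the regions above, so it lies outside the cross-section (0.50 mm from the nearest boundary).

outside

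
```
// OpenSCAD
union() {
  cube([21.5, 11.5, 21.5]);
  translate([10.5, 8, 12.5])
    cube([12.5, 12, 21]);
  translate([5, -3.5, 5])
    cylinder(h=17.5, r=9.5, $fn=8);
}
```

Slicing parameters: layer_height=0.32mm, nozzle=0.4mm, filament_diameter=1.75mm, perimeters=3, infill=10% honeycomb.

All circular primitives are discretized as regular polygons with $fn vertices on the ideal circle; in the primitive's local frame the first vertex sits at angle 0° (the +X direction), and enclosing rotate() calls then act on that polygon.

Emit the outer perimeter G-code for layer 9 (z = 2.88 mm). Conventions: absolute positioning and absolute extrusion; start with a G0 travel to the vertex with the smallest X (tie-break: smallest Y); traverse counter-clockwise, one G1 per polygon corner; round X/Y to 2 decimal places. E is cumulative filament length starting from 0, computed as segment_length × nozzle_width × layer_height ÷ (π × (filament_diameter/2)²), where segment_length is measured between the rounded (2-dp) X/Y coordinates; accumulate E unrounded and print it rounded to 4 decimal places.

At z = 2.88 mm: the 21.5×11.5 cube contributes its full rectangle; the cube at (10.5, 8) does not reach this height (z outside [12.5, 33.5]); the cylinder at (5, -3.5) does not reach this height (z outside [5, 22.5]); Combining (union): only the 21.5×11.5 cube is present, so the union is just that shape — 1 connected region. The outline is a single polygon with 4 vertices. Extrusion per mm of travel: 0.4 × 0.32 / (π × 0.875²) = 0.053216. Accumulating E over each segment gives final E = 3.5123.

G0 X0.00 Y0.00 Z2.88
G1 X21.50 Y0.00 E1.1441
G1 X21.50 Y11.50 E1.7561
G1 X0.00 Y11.50 E2.9003
G1 X0.00 Y0.00 E3.5123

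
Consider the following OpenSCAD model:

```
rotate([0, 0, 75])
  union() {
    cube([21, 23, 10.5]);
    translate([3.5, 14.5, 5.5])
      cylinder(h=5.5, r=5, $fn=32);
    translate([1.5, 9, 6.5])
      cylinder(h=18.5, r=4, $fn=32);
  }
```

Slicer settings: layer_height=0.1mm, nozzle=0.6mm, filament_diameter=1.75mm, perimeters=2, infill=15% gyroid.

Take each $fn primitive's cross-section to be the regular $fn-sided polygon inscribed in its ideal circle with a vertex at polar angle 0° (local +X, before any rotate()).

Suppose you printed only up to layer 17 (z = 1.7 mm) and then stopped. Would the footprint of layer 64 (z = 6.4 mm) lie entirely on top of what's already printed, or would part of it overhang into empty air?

part overhangs

Compare the two slices. At z = 1.7: the cube is present — its section is the full 21×23 rectangle (area 483.00 mm²); the cylinder at (3.5, 14.5) is not intersected at this z (z outside [5.5, 11]); the cylinder at (1.5, 9) does not reach this height (z outside [6.5, 25]); Combining (union): only the 21×23 cube is present, so the union is just that shape — area = 483.00 mm²; (rotated 75° about Z; rotation is an isometry so areas/perimeters/island counts are preserved). At z = 6.4: the cube (footprint 21×23) is included at this height (area 483.00 mm²); the r=5 cylinder at (3.5, 14.5) contributes a regular 32-gon of circumradius 5 (area = (32/2)·5.000²·sin(360°/32) = 78.04 mm²); the cylinder at (1.5, 9) is absent (z outside [6.5, 25]); Merging all regions: the regions partially overlap — summed areas 561.04 mm² minus the doubly-counted overlap 70.77 mm² gives 490.26 mm² — area = 490.26 mm²; (whole slice rotated 75° about Z — lengths, areas and connectivity unchanged). Checking containment: at z = 6.4 the cross-section extends beyond the z = 1.7 cross-section by about 7.26 mm².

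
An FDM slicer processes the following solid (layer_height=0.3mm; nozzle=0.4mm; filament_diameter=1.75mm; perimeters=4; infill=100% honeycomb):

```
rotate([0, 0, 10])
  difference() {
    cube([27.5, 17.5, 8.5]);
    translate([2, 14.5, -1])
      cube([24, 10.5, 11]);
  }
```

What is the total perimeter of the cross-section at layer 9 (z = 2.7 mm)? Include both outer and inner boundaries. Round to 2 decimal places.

At z = 2.7 mm: the cube (footprint 27.5×17.5) is included at this height (perimeter 90.00 mm); the cube at (2, 14.5) is present — its section is the full 24×10.5 rectangle (perimeter 69.00 mm); After the difference (first − rest): starting from the 27.5×17.5 cube, the 24×10.5 cube at (2, 14.5) partially overlaps it — only the 72.00 mm² overlap (of its 252.00 mm²) is removed, clipping the outline — boundary = 96.00 mm; (whole slice rotated 10° about Z — lengths, areas and connectivity unchanged). Overall, the cross-section is a single solid region. Total boundary length (outer) = 96.00 mm.

96.00 mm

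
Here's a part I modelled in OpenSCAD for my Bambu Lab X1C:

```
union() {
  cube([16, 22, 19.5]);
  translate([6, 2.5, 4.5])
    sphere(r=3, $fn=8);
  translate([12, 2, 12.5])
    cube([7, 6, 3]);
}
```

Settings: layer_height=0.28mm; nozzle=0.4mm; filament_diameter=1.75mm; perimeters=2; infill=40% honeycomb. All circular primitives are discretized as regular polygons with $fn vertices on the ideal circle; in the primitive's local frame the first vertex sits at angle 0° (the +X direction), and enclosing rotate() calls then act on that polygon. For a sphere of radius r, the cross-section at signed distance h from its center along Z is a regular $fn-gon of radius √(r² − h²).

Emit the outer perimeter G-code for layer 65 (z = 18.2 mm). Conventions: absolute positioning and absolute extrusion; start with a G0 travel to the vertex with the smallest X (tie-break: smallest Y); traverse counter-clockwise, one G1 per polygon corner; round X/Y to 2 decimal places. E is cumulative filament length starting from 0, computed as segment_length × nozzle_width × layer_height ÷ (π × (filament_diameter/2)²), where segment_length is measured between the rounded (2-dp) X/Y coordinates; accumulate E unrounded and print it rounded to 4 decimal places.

G0 X0.00 Y0.00 Z18.20
G1 X16.00 Y0.00 E0.7450
G1 X16.00 Y22.00 E1.7694
G1 X0.00 Y22.00 E2.5145
G1 X0.00 Y0.00 E3.5389

At z = 18.2 mm: the cube (footprint 16×22) is included at this height; the sphere at (6, 2.5) does not reach this height (|z−center|=13.700 > r=3); the cube at (12, 2) is not intersected at this z (z outside [12.5, 15.5]); Taking the union: only the 16×22 cube is present, so the union is just that shape — 1 connected region. The outline is a single polygon with 4 vertices. Extrusion per mm of travel: 0.4 × 0.28 / (π × 0.875²) = 0.046564. Accumulating E over each segment gives final E = 3.5389.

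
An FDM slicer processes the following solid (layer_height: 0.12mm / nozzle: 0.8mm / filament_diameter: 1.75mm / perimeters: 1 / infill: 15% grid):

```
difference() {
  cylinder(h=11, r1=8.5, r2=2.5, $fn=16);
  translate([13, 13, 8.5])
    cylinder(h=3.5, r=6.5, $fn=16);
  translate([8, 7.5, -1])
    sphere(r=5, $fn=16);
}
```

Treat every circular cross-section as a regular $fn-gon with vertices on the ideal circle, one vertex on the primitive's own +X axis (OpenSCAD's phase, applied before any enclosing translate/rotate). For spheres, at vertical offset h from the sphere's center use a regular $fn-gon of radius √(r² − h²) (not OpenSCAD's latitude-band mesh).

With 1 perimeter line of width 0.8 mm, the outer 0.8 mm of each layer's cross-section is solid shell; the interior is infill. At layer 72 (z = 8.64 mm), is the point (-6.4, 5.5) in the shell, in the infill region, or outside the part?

outside

At z = 8.64 mm: the cone (r1=8.5→r2=2.5) has section circumradius 3.787 here — a regular 16-gon; the r=6.5 cylinder at (13, 13) contributes a regular 16-gon of circumradius 6.5; the sphere at (8, 7.5) is absent (|z−center|=9.640 > r=5); Subtracting the remaining from the first: starting from the cone, the r=6.5 cylinder at (13, 13) misses the remaining region (no effect) — 1 connected region. Overall, the cross-section is a single solid region. The nearest boundary edge runs (-3.50, 1.45)→(-2.68, 2.68); distance from the point to it = 4.67 mm. The point is not inside any of the regions above, so it lies outside the cross-section (4.67 mm from the nearest boundary).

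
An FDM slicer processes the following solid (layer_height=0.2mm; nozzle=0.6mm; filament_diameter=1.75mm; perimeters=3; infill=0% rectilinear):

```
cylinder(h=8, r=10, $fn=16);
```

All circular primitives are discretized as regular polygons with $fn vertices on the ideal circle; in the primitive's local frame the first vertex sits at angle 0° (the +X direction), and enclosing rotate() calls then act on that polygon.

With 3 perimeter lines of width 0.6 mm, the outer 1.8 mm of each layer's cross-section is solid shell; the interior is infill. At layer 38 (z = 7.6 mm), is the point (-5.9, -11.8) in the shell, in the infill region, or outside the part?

outside

At z = 7.6 mm: the cylinder: section is a regular 16-gon, circumradius r=10. Overall, the cross-section is a single solid region. The nearest boundary edge runs (-7.07, -7.07)→(-3.83, -9.24); distance from the point to it = 3.28 mm. The point is not inside any of the regions above, so it lies outside the cross-section (3.28 mm from the nearest boundary).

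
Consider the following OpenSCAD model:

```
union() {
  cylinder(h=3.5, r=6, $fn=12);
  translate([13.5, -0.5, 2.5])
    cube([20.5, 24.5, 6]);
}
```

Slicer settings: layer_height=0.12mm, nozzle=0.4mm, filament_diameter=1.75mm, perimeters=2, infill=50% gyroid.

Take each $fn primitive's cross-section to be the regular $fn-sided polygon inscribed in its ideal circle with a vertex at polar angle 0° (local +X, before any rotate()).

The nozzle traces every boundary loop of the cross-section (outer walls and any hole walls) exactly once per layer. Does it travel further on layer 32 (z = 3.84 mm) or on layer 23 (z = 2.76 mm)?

Layer 32 (z = 3.84): the cylinder does not reach this height (z outside [0, 3.5]); the cube at (13.5, -0.5) (footprint 20.5×24.5) is included at this height (perimeter 90.00 mm); Taking the union: only the 20.5×24.5 cube at (13.5, -0.5) is present, so the union is just that shape — boundary = 90.00 mm. So its perimeter = 90.00 mm. Layer 23 (z = 2.76): the cylinder: section is a regular 12-gon, circumradius r=6 (perimeter = 2·12·6.000·sin(180°/12) = 37.27 mm); the 20.5×24.5 cube at (13.5, -0.5) contributes its full rectangle (perimeter 90.00 mm); Merging all regions: the 2 present regions are separate (no shared area or edge), so areas and boundary lengths simply add and each stays a separate island — boundary = 127.27 mm. So its perimeter = 127.27 mm. Layer 23 is larger (127.27 vs 90.00 mm).

layer 23 (z = 2.76 mm)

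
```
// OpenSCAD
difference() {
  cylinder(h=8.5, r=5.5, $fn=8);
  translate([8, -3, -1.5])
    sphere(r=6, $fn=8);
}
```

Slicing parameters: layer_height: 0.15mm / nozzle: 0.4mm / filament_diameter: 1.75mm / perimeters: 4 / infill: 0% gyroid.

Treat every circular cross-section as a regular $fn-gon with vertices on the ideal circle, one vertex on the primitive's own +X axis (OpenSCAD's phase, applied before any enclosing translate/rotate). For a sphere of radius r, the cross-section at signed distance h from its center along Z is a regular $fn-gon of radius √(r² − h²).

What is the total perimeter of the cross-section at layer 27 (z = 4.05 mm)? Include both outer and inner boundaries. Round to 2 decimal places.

33.68 mm

At z = 4.05 mm: the r=5.5 cylinder gives a regular 8-gon of circumradius 5.5 (constant along its height) (perimeter = 2·8·5.500·sin(180°/8) = 33.68 mm); the sphere at (8, -3): section is a regular 8-gon, circumradius = √(r²−h²) = √(6²−5.55²) = 2.280 (perimeter = 2·8·2.280·sin(180°/8) = 13.96 mm); Taking the first minus the rest: starting from the r=5.5 cylinder, the r=6 sphere at (8, -3) misses the remaining region (no effect) — boundary = 33.68 mm. Overall, the cross-section is a single solid region. Total boundary length (outer) = 33.68 mm.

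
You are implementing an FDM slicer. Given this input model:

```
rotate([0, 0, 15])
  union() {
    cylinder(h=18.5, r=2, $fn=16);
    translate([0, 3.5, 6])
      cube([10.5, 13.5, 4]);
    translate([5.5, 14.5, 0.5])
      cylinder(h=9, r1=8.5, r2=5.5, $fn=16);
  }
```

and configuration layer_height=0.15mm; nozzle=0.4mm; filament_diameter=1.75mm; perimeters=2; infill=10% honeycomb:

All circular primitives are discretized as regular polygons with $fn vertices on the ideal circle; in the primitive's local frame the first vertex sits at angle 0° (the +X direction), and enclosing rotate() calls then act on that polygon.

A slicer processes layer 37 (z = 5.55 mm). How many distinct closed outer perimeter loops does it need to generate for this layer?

2

At z = 5.55 mm: the r=2 cylinder gives a regular 16-gon of circumradius 2 (constant along its height); the cube at (0, 3.5) is not intersected at this z (z outside [6, 10]); the cone at (5.5, 14.5) contributes a regular 16-gon of circumradius 6.817 (interpolated between r1=8.5 and r2=5.5 at t=0.561); Merging all regions: the 2 present regions are separate (no shared area or edge), so areas and boundary lengths simply add and each stays a separate island — 2 connected regions; (whole slice rotated 15° about Z — lengths, areas and connectivity unchanged). The result has 2 disconnected regions.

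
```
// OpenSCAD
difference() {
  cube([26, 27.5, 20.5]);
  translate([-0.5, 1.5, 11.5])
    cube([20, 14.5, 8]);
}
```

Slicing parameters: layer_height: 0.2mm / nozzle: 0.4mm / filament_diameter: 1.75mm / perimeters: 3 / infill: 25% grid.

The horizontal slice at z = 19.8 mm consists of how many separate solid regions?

1

At z = 19.8 mm: the 26×27.5 cube contributes its full rectangle; the cube at (-0.5, 1.5) is not intersected at this z (z outside [11.5, 19.5]); After the difference (first − rest): none of the subtracted shapes is present at this height, so the 26×27.5 cube is unchanged — 1 connected region. The result has 1 disconnected region.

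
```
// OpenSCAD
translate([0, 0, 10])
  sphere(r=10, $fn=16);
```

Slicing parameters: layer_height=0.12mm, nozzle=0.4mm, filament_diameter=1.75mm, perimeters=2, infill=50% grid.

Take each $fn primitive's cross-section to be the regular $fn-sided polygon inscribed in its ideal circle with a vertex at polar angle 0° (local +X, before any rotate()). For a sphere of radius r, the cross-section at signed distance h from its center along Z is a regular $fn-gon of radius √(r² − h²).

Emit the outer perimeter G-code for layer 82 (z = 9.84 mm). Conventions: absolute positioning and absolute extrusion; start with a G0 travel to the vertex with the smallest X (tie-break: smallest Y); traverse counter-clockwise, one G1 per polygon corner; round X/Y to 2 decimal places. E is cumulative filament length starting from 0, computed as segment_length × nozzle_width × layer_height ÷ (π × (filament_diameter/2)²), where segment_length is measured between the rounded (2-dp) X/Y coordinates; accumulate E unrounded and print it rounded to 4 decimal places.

At z = 9.84 mm: the r=10 sphere contributes a regular 16-gon of circumradius √(10²−0.16²) = 9.999. The outline is a single polygon with 16 vertices. Extrusion per mm of travel: 0.4 × 0.12 / (π × 0.875²) = 0.019956. Accumulating E over each segment gives final E = 1.2459.

G0 X-10.00 Y0.00 Z9.84
G1 X-9.24 Y-3.83 E0.0779
G1 X-7.07 Y-7.07 E0.1557
G1 X-3.83 Y-9.24 E0.2336
G1 X0.00 Y-10.00 E0.3115
G1 X3.83 Y-9.24 E0.3894
G1 X7.07 Y-7.07 E0.4672
G1 X9.24 Y-3.83 E0.5450
G1 X10.00 Y0.00 E0.6230
G1 X9.24 Y3.83 E0.7009
G1 X7.07 Y7.07 E0.7787
G1 X3.83 Y9.24 E0.8565
G1 X0.00 Y10.00 E0.9345
G1 X-3.83 Y9.24 E1.0124
G1 X-7.07 Y7.07 E1.0902
G1 X-9.24 Y3.83 E1.1680
G1 X-10.00 Y0.00 E1.2459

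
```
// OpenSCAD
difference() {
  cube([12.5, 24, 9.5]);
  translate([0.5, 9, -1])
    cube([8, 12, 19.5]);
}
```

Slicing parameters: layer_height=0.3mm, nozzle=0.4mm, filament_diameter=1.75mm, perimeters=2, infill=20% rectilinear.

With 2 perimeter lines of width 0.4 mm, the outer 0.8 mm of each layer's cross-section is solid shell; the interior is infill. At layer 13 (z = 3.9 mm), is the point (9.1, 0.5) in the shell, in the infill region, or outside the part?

shell

At z = 3.9 mm: the cube (footprint 12.5×24) is included at this height; the cube at (0.5, 9) is present — its section is the full 8×12 rectangle; Subtracting the remaining from the first: starting from the 12.5×24 cube, the 8×12 cube at (0.5, 9) lies wholly inside it (removes its full 96.00 mm² and its 40.00 mm outline becomes a hole wall) — 1 connected region with 1 hole. Overall, the cross-section is one region with 1 hole. The nearest boundary edge runs (12.50, 0.00)→(0.00, 0.00); distance from the point to it = 0.50 mm. The point is inside the cross-section, 0.50 mm from the nearest boundary — within the 0.8 mm shell band (2 × 0.4).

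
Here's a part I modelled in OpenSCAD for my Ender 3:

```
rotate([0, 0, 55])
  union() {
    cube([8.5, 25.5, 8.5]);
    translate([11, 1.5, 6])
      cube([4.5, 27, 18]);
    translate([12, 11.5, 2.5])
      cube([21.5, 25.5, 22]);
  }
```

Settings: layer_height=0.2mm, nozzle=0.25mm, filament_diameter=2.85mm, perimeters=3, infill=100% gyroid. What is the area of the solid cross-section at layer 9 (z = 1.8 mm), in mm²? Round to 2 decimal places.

216.75 mm²

At z = 1.8 mm: the 8.5×25.5 cube contributes its full rectangle (area 216.75 mm²); the cube at (11, 1.5) is absent (z outside [6, 24]); the cube at (12, 11.5) does not reach this height (z outside [2.5, 24.5]); Taking the union: only the 8.5×25.5 cube is present, so the union is just that shape — area = 216.75 mm²; (whole slice rotated 55° about Z — lengths, areas and connectivity unchanged). Overall, the cross-section is a single solid region. Net area = 216.75 mm².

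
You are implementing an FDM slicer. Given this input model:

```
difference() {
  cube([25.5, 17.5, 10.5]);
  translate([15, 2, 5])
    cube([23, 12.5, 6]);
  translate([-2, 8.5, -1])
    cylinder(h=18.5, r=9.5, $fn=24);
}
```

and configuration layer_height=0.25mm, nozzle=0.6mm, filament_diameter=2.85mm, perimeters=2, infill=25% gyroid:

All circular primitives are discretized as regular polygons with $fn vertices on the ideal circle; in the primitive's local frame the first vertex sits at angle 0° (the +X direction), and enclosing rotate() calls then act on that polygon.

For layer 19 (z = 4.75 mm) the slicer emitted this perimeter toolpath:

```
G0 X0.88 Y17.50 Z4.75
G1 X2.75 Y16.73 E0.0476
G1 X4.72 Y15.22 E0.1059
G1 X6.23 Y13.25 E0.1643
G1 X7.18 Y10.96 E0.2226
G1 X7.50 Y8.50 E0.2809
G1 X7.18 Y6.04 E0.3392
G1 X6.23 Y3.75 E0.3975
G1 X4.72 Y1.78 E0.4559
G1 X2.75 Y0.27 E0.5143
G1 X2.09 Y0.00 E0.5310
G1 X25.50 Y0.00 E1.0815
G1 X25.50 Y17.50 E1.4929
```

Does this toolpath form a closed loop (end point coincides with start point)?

no

Start point (G0): (0.88, 17.50). End point (last G1): the path does not return to the start — open.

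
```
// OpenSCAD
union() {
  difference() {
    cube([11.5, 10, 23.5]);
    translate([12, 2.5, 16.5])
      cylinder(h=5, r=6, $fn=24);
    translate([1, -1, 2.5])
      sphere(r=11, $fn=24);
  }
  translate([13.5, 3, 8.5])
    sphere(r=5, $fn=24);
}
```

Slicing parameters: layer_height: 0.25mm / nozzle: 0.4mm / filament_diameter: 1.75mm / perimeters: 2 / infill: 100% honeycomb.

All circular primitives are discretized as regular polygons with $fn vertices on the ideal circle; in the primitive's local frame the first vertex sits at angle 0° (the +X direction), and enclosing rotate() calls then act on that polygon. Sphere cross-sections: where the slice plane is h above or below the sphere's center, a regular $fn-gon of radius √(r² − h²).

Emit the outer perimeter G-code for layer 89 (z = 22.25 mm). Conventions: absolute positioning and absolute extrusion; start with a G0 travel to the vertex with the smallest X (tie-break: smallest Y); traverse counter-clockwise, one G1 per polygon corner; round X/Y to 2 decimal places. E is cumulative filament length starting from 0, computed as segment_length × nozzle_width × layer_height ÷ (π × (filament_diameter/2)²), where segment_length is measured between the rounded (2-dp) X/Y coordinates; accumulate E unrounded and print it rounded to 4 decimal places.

At z = 22.25 mm: the cube (footprint 11.5×10) is included at this height; the cylinder at (12, 2.5) is absent (z outside [16.5, 21.5]); the sphere at (1, -1) is absent (|z−center|=19.750 > r=11); Subtracting the remaining from the first: none of the subtracted shapes is present at this height, so the 11.5×10 cube is unchanged — 1 connected region; the sphere at (13.5, 3) is not intersected at this z (|z−center|=13.750 > r=5); Merging all regions: only that combined region is present, so the union is just that shape — 1 connected region. The outline is a single polygon with 4 vertices. Extrusion per mm of travel: 0.4 × 0.25 / (π × 0.875²) = 0.041575. Accumulating E over each segment gives final E = 1.7877.

G0 X0.00 Y0.00 Z22.25
G1 X11.50 Y0.00 E0.4781
G1 X11.50 Y10.00 E0.8939
G1 X0.00 Y10.00 E1.3720
G1 X0.00 Y0.00 E1.7877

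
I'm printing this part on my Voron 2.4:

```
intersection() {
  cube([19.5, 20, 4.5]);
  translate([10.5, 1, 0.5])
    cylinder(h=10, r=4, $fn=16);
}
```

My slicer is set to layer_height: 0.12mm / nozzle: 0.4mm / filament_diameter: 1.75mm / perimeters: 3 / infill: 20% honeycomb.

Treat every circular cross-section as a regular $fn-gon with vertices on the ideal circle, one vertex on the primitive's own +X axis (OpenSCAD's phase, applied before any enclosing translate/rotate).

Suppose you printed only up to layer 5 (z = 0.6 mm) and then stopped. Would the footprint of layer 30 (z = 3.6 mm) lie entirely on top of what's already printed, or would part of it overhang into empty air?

entirely on top

Compare the two slices. At z = 0.6: the 19.5×20 cube contributes its full rectangle (area 390.00 mm²); the r=4 cylinder at (10.5, 1) contributes a regular 16-gon of circumradius 4 (area = (16/2)·4.000²·sin(360°/16) = 48.98 mm²); After intersecting: the r=4 cylinder at (10.5, 1) partially overlaps the 19.5×20 cube; clipping to the common part keeps 32.29 mm² — area = 32.29 mm². At z = 3.6: the cube (footprint 19.5×20) is included at this height (area 390.00 mm²); the r=4 cylinder at (10.5, 1) contributes a regular 16-gon of circumradius 4 (area = (16/2)·4.000²·sin(360°/16) = 48.98 mm²); After intersecting: the r=4 cylinder at (10.5, 1) partially overlaps the 19.5×20 cube; clipping to the common part keeps 32.29 mm² — area = 32.29 mm². Checking containment: the cross-section at z = 3.6 is a subset of the cross-section at z = 0.6.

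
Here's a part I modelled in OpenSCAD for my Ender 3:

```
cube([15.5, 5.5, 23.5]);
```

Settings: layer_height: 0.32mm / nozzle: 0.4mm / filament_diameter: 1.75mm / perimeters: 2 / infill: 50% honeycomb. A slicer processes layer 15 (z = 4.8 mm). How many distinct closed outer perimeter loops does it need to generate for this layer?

1

At z = 4.8 mm: the cube is present — its section is the full 15.5×5.5 rectangle. The result has 1 disconnected region.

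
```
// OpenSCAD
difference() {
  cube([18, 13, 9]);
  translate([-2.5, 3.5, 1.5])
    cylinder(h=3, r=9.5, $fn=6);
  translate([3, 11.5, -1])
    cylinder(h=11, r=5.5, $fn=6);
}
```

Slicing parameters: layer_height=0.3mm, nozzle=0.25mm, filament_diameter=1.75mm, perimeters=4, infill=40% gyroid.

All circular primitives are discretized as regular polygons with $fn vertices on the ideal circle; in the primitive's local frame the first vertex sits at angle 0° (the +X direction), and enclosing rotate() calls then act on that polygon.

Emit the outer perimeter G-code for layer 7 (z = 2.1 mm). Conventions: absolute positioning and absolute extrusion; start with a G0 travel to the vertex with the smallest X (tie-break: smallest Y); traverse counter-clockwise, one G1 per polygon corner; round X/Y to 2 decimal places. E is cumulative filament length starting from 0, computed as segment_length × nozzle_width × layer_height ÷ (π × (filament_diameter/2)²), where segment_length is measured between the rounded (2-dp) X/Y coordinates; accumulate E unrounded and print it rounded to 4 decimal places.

G0 X4.98 Y0.00 Z2.10
G1 X18.00 Y0.00 E0.4060
G1 X18.00 Y13.00 E0.8113
G1 X7.63 Y13.00 E1.1347
G1 X8.50 Y11.50 E1.1888
G1 X5.75 Y6.74 E1.3602
G1 X5.13 Y6.74 E1.3795
G1 X7.00 Y3.50 E1.4962
G1 X4.98 Y0.00 E1.6222

At z = 2.1 mm: the 18×13 cube contributes its full rectangle; the r=9.5 cylinder at (-2.5, 3.5) contributes a regular 6-gon of circumradius 9.5; the cylinder at (3, 11.5): section is a regular 6-gon, circumradius r=5.5; Taking the first minus the rest: starting from the 18×13 cube, the r=9.5 cylinder at (-2.5, 3.5) partially overlaps it — only the 59.01 mm² overlap (of its 234.48 mm²) is removed, clipping the outline; the r=5.5 cylinder at (3, 11.5) partially overlaps it — only the 27.62 mm² overlap (of its 78.59 mm²) is removed, clipping the outline — 1 connected region. The outline is a single polygon with 8 vertices. Extrusion per mm of travel: 0.25 × 0.3 / (π × 0.875²) = 0.031181. Accumulating E over each segment gives final E = 1.6222.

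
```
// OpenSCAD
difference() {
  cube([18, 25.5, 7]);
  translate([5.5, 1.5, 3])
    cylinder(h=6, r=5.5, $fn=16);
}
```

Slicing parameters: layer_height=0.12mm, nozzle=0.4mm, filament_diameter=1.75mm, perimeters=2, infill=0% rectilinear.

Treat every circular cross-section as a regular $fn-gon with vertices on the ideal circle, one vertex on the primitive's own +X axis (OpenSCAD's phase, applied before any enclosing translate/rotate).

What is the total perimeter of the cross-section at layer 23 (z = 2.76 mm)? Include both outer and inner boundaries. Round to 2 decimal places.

At z = 2.76 mm: the 18×25.5 cube contributes its full rectangle (perimeter 87.00 mm); the cylinder at (5.5, 1.5) does not reach this height (z outside [3, 9]); Subtracting the remaining from the first: none of the subtracted shapes is present at this height, so the 18×25.5 cube is unchanged — boundary = 87.00 mm. Overall, the cross-section is a single solid region. Total boundary length (outer) = 87.00 mm.

87.00 mm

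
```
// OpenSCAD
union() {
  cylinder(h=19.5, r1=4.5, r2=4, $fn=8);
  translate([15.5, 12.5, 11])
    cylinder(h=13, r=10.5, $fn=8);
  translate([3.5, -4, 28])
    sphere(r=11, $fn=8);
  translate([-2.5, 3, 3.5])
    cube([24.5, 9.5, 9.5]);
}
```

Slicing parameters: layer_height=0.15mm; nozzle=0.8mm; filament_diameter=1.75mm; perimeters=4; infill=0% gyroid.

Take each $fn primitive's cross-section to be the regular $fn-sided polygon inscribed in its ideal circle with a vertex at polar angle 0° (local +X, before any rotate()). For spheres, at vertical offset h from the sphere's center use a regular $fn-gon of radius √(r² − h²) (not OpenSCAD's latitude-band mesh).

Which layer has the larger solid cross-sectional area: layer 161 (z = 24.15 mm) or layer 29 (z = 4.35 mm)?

layer 161 (z = 24.15 mm)

Layer 161 (z = 24.15): the cone is absent (z outside [0, 19.5]); the cylinder at (15.5, 12.5) is not intersected at this z (z outside [11, 24]); the r=11 sphere at (3.5, -4) contributes a regular 8-gon of circumradius √(11²−3.85²) = 10.304 (area = (8/2)·10.304²·sin(360°/8) = 300.32 mm²); the cube at (-2.5, 3) does not reach this height (z outside [3.5, 13]); Merging all regions: only the r=11 sphere at (3.5, -4) is present, so the union is just that shape — area = 300.32 mm². So its area = 300.32 mm². Layer 29 (z = 4.35): the cone: at t=0.223 of its height the radius interpolates to r₁+(r₂−r₁)t = 4.388, giving a regular 8-gon of that circumradius (area = (8/2)·4.388²·sin(360°/8) = 54.47 mm²); the cylinder at (15.5, 12.5) is not intersected at this z (z outside [11, 24]); the sphere at (3.5, -4) does not reach this height (|z−center|=23.650 > r=11); the 24.5×9.5 cube at (-2.5, 3) contributes its full rectangle (area 232.75 mm²); Merging all regions: the regions partially overlap — summed areas 287.22 mm² minus the doubly-counted overlap 4.49 mm² gives 282.73 mm² — area = 282.73 mm². So its area = 282.73 mm². Layer 161 is larger (300.32 vs 282.73 mm²).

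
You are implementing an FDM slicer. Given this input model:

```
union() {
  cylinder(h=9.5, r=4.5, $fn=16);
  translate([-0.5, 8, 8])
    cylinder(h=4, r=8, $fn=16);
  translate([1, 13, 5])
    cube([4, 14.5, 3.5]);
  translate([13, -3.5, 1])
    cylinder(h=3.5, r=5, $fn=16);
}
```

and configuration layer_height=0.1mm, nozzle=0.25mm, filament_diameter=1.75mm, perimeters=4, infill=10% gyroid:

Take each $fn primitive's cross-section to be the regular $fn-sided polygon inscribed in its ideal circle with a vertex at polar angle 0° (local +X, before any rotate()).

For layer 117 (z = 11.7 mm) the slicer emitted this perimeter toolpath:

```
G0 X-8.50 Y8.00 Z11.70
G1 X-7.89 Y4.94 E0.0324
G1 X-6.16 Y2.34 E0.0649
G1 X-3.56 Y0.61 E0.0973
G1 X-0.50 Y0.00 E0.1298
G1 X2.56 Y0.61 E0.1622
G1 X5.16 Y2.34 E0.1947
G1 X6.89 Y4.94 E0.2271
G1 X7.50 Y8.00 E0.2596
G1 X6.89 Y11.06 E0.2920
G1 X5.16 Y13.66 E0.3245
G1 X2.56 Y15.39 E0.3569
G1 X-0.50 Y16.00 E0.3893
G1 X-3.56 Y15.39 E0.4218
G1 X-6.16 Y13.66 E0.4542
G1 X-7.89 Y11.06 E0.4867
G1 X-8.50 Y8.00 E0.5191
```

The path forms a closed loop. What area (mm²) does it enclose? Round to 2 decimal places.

195.95 mm²

Apply the shoelace formula to the sequence of (X, Y) vertices; enclosed area = 195.95 mm².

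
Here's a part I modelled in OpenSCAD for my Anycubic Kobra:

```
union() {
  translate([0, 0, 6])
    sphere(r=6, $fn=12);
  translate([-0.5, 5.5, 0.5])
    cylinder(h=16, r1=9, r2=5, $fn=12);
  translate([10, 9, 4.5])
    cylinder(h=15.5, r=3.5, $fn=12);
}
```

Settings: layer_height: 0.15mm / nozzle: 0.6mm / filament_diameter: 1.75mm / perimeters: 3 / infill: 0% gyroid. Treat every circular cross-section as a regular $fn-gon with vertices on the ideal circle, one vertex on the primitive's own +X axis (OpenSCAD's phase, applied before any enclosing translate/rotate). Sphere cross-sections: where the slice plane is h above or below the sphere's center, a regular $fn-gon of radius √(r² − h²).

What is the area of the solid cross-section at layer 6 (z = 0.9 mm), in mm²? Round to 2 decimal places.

237.63 mm²

At z = 0.9 mm: the sphere: section is a regular 12-gon, circumradius = √(r²−h²) = √(6²−5.1²) = 3.161 (area = (12/2)·3.161²·sin(360°/12) = 29.97 mm²); the cone at (-0.5, 5.5): at t=0.025 of its height the radius interpolates to r₁+(r₂−r₁)t = 8.900, giving a regular 12-gon of that circumradius (area = (12/2)·8.900²·sin(360°/12) = 237.63 mm²); the cylinder at (10, 9) is not intersected at this z (z outside [4.5, 20]); Combining (union): the r=6 sphere lies entirely inside the cone at (-0.5, 5.5), so the union is just the cone at (-0.5, 5.5) — area = 237.63 mm². Overall, the cross-section is a single solid region. Net area = 237.63 mm².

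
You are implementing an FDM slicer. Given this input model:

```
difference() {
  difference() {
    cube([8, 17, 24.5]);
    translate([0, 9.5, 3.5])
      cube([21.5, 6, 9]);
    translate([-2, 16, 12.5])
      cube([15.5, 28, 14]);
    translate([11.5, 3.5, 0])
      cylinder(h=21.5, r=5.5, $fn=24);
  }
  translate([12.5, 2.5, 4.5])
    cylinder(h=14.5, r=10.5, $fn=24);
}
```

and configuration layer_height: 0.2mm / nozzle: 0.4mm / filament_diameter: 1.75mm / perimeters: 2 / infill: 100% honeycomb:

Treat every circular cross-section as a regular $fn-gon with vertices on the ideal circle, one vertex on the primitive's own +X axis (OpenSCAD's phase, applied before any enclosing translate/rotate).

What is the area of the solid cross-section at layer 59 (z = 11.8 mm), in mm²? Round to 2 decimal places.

37.77 mm²

At z = 11.8 mm: the 8×17 cube contributes its full rectangle (area 136.00 mm²); the cube at (0, 9.5) is present — its section is the full 21.5×6 rectangle (area 129.00 mm²); the cube at (-2, 16) does not reach this height (z outside [12.5, 26.5]); the r=5.5 cylinder at (11.5, 3.5) contributes a regular 24-gon of circumradius 5.5 (area = (24/2)·5.500²·sin(360°/24) = 93.95 mm²); After the difference (first − rest): starting from the 8×17 cube (136.00 mm²), the 21.5×6 cube at (0, 9.5) partially overlaps it — only the 48.00 mm² overlap (of its 129.00 mm²) is removed, clipping the outline; the r=5.5 cylinder at (11.5, 3.5) partially overlaps it — only the 11.24 mm² overlap (of its 93.95 mm²) is removed, clipping the outline — area = 76.76 mm²; the cylinder at (12.5, 2.5): section is a regular 24-gon, circumradius r=10.5 (area = (24/2)·10.500²·sin(360°/24) = 342.42 mm²); Taking the first minus the rest: starting from the result so far (76.76 mm²), the r=10.5 cylinder at (12.5, 2.5) partially overlaps it — only the 38.99 mm² overlap (of its 342.42 mm²) is removed, clipping the outline — area = 37.77 mm². Overall, the cross-section has 2 separate islands. Net area = 37.77 mm².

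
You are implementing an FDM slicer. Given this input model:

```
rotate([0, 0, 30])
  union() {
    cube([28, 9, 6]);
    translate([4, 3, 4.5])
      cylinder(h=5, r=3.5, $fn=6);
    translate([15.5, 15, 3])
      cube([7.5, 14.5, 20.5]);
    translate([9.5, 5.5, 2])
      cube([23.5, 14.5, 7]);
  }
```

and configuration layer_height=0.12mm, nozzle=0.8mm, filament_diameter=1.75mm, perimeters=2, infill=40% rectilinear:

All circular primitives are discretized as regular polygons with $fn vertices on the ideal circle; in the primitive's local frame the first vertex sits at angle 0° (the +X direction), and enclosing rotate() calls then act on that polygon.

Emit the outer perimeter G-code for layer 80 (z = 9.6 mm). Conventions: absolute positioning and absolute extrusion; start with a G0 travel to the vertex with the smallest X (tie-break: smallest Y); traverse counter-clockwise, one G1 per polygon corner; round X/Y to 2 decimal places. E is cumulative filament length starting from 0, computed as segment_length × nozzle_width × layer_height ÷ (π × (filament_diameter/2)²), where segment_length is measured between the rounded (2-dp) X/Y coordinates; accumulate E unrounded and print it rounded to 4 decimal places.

At z = 9.6 mm: the cube does not reach this height (z outside [0, 6]); the cylinder at (4, 3) does not reach this height (z outside [4.5, 9.5]); the cube at (15.5, 15) is present — its section is the full 7.5×14.5 rectangle; the cube at (9.5, 5.5) is not intersected at this z (z outside [2, 9]); Taking the union: only the 7.5×14.5 cube at (15.5, 15) is present, so the union is just that shape — 1 connected region; (rotated 30° about Z; rotation is an isometry so areas/perimeters/island counts are preserved). The outline is a single polygon with 4 vertices. Extrusion per mm of travel: 0.8 × 0.12 / (π × 0.875²) = 0.039912. Accumulating E over each segment gives final E = 1.7566.

G0 X-1.33 Y33.30 Z9.60
G1 X5.92 Y20.74 E0.5788
G1 X12.42 Y24.49 E0.8783
G1 X5.17 Y37.05 E1.4571
G1 X-1.33 Y33.30 E1.7566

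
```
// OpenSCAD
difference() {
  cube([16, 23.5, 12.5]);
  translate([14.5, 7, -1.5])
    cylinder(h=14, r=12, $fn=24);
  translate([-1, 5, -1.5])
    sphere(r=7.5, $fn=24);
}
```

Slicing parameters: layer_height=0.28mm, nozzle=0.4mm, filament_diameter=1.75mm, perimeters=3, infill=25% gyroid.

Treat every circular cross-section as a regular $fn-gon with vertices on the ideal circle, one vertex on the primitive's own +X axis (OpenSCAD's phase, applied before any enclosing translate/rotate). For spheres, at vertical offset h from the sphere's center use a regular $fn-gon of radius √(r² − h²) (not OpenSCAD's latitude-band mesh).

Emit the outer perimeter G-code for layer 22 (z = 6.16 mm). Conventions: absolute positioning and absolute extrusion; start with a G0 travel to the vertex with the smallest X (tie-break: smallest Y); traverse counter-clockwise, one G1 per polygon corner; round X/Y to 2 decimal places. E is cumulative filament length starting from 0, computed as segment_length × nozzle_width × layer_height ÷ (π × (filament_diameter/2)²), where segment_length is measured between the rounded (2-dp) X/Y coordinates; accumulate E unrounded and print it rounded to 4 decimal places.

G0 X0.00 Y0.00 Z6.16
G1 X4.88 Y0.00 E0.2272
G1 X4.11 Y1.00 E0.2860
G1 X2.91 Y3.89 E0.4317
G1 X2.50 Y7.00 E0.5778
G1 X2.91 Y10.11 E0.7238
G1 X4.11 Y13.00 E0.8696
G1 X6.01 Y15.49 E1.0154
G1 X8.50 Y17.39 E1.1612
G1 X11.39 Y18.59 E1.3070
G1 X14.50 Y19.00 E1.4530
G1 X16.00 Y18.80 E1.5235
G1 X16.00 Y23.50 E1.7423
G1 X0.00 Y23.50 E2.4874
G1 X0.00 Y0.00 E3.5816

At z = 6.16 mm: the 16×23.5 cube contributes its full rectangle; the r=12 cylinder at (14.5, 7) contributes a regular 24-gon of circumradius 12; the sphere at (-1, 5) does not reach this height (|z−center|=7.660 > r=7.5); Subtracting the remaining from the first: starting from the 16×23.5 cube, the r=12 cylinder at (14.5, 7) partially overlaps it — only the 218.62 mm² overlap (of its 447.24 mm²) is removed, clipping the outline — 1 connected region. The outline is a single polygon with 14 vertices. Extrusion per mm of travel: 0.4 × 0.28 / (π × 0.875²) = 0.046564. Accumulating E over each segment gives final E = 3.5816.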